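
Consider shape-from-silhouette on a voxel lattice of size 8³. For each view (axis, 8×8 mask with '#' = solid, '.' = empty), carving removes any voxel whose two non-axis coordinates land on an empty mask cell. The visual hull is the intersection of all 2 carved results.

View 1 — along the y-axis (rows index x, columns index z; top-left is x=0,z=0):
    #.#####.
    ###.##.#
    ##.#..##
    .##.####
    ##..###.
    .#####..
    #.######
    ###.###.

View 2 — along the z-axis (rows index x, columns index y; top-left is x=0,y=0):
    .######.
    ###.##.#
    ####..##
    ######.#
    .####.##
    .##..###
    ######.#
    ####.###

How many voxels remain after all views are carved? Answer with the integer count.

290 voxels

start: 8×8×8 = 512 voxels
after view 1 [y-axis, 46 of 64 cells solid] → remaining = 368
after view 2 [z-axis, 50 of 64 cells solid] → remaining = 290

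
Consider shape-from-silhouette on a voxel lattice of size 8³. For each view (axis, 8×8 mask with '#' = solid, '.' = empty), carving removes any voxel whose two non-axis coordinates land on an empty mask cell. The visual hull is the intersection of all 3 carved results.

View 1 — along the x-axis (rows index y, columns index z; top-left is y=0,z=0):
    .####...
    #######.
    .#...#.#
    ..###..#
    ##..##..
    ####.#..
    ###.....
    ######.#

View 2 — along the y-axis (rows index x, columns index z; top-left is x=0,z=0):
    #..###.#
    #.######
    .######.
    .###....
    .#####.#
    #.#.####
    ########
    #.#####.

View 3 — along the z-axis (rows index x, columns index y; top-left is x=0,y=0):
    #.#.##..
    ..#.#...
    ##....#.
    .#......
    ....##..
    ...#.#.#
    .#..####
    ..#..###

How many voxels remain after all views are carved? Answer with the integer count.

before carving: 512 voxels (8×8×8)
step 1: project along x, AND mask (37/64) → |grid| = 296
step 2: project along y, AND mask (47/64) → |grid| = 220
step 3: project along z, AND mask (24/64) → |grid| = 86

remaining voxels: 86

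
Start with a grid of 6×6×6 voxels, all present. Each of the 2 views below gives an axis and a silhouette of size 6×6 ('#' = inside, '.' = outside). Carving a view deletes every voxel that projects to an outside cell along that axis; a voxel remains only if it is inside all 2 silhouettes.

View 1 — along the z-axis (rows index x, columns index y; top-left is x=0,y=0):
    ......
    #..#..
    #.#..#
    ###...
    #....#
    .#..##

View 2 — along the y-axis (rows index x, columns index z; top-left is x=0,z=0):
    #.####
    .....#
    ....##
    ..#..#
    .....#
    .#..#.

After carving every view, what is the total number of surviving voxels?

full grid |V| = 216
[1] z-view keeps 13 columns → grid now 78
[2] y-view keeps 13 columns → grid now 22

voxel count = 22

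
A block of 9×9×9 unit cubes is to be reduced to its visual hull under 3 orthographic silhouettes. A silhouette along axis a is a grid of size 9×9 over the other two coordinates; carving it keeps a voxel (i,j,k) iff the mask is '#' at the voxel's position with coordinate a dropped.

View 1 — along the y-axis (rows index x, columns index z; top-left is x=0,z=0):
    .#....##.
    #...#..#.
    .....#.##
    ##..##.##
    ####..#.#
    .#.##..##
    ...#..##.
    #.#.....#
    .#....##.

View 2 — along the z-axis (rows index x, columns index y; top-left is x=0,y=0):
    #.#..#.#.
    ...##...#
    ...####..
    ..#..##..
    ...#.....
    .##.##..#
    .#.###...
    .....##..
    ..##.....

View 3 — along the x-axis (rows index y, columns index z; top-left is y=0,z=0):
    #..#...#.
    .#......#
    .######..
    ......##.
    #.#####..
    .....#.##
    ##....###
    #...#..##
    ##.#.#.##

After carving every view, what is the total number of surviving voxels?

voxel count = 53

start: 9×9×9 = 729 voxels
carve view 1 (along y, XZ-mask fill 35/81): 315 voxels remain
carve view 2 (along z, XY-mask fill 28/81): 106 voxels remain
carve view 3 (along x, YZ-mask fill 37/81): 53 voxels remain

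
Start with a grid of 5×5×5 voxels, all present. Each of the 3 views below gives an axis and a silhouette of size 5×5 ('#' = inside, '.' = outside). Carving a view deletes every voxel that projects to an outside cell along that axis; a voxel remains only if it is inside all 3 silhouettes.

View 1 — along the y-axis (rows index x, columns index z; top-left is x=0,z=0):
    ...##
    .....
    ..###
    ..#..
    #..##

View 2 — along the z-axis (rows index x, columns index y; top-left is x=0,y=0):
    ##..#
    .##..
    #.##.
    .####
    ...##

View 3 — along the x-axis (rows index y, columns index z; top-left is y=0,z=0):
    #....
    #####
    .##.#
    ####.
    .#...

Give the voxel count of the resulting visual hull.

full grid |V| = 125
  1. axis=1 (XZ plane), |mask|=9  ⇒  voxels=45
  2. axis=2 (XY plane), |mask|=14  ⇒  voxels=25
  3. axis=0 (YZ plane), |mask|=14  ⇒  voxels=11

remaining voxels: 11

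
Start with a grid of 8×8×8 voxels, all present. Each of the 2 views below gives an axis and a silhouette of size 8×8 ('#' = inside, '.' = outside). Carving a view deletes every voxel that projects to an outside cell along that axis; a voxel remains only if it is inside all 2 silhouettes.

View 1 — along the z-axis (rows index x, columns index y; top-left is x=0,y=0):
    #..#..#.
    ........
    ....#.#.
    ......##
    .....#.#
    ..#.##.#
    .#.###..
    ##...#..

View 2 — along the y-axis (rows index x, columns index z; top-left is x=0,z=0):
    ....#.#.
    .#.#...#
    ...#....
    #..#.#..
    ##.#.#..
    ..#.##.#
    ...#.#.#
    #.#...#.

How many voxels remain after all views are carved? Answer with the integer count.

59 voxels

full grid |V| = 512
  1. axis=2 (XY plane), |mask|=20  ⇒  voxels=160
  2. axis=1 (XZ plane), |mask|=23  ⇒  voxels=59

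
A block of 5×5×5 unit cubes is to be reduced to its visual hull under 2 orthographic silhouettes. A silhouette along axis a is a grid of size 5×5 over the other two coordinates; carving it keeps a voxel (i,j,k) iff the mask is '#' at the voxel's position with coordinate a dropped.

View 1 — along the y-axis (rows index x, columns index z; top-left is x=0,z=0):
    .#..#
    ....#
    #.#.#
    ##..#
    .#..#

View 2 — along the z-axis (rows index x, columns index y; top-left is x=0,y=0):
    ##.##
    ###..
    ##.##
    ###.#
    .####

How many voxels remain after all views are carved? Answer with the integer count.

|visual hull| = 43

before carving: 125 voxels (5×5×5)
after view 1 [y-axis, 11 of 25 cells solid] → remaining = 55
after view 2 [z-axis, 19 of 25 cells solid] → remaining = 43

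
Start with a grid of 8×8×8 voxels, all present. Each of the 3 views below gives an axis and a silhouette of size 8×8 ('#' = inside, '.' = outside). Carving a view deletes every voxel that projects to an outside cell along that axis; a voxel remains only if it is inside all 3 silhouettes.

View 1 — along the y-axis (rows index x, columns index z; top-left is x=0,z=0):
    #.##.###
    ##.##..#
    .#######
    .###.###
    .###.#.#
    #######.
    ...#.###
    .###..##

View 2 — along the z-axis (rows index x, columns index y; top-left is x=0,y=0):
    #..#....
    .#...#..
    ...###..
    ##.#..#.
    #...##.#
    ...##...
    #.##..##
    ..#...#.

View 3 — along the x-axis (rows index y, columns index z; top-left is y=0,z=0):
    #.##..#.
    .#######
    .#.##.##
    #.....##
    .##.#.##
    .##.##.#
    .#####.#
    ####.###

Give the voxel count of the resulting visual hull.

before carving: 512 voxels (8×8×8)
after view 1 [y-axis, 45 of 64 cells solid] → remaining = 360
after view 2 [z-axis, 24 of 64 cells solid] → remaining = 131
after view 3 [x-axis, 42 of 64 cells solid] → remaining = 84

voxel count = 84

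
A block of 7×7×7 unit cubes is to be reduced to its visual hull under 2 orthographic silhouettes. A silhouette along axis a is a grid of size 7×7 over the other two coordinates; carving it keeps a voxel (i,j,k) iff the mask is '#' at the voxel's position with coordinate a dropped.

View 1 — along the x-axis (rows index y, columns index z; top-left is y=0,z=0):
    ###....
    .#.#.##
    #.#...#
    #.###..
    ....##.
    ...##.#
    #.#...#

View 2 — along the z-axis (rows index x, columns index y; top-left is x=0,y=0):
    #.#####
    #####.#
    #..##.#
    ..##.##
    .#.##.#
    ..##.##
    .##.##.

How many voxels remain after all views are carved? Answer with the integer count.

remaining voxels: 100

start: 7×7×7 = 343 voxels
[1] x-view keeps 22 columns → grid now 154
[2] z-view keeps 32 columns → grid now 100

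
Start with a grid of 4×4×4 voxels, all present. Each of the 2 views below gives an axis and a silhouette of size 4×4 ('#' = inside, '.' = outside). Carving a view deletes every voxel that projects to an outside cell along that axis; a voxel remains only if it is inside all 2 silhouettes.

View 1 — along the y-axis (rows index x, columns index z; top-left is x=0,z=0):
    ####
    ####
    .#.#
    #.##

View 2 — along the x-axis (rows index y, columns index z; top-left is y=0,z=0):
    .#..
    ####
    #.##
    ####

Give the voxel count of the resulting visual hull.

39 voxels

before carving: 64 voxels (4×4×4)
  1. axis=1 (XZ plane), |mask|=13  ⇒  voxels=52
  2. axis=0 (YZ plane), |mask|=12  ⇒  voxels=39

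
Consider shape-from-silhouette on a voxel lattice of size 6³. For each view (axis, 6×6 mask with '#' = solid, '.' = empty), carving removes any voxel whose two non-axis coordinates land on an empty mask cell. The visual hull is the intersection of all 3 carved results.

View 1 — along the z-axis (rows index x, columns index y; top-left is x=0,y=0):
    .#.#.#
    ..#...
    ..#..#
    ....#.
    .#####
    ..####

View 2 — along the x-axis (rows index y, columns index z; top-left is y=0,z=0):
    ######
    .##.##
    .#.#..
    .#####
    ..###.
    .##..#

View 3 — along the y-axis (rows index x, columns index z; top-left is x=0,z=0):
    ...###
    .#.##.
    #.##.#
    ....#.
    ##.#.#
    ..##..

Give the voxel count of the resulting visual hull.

28 voxels

start: 6×6×6 = 216 voxels
after view 1 [z-axis, 16 of 36 cells solid] → remaining = 96
after view 2 [x-axis, 23 of 36 cells solid] → remaining = 52
after view 3 [y-axis, 17 of 36 cells solid] → remaining = 28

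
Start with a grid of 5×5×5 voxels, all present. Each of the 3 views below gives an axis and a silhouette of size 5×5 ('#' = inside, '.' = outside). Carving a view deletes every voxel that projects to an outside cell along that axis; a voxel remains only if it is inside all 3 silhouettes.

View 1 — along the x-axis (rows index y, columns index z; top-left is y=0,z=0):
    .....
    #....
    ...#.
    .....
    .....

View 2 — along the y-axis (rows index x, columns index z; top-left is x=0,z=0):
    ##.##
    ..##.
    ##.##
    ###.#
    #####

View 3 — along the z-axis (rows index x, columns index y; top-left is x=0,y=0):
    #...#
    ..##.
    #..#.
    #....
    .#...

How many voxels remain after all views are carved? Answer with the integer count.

initial block: 5^3 = 125
after view 1 [x-axis, 2 of 25 cells solid] → remaining = 10
after view 2 [y-axis, 19 of 25 cells solid] → remaining = 8
after view 3 [z-axis, 8 of 25 cells solid] → remaining = 2

voxel count = 2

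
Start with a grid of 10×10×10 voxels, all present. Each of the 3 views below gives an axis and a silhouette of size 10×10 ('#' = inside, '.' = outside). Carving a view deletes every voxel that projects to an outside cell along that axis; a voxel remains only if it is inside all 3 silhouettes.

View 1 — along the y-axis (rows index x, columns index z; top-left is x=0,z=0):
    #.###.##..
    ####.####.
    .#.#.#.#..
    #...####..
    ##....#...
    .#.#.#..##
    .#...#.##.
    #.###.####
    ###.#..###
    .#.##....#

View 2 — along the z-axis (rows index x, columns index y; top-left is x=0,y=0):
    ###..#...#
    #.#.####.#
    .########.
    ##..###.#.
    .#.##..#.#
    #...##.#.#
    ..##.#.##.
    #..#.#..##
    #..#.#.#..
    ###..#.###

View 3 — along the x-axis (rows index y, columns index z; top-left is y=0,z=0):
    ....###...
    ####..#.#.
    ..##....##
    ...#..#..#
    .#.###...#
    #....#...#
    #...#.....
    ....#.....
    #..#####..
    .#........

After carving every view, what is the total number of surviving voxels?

before carving: 1000 voxels (10×10×10)
  1. axis=1 (XZ plane), |mask|=54  ⇒  voxels=540
  2. axis=2 (XY plane), |mask|=57  ⇒  voxels=304
  3. axis=0 (YZ plane), |mask|=34  ⇒  voxels=93

|visual hull| = 93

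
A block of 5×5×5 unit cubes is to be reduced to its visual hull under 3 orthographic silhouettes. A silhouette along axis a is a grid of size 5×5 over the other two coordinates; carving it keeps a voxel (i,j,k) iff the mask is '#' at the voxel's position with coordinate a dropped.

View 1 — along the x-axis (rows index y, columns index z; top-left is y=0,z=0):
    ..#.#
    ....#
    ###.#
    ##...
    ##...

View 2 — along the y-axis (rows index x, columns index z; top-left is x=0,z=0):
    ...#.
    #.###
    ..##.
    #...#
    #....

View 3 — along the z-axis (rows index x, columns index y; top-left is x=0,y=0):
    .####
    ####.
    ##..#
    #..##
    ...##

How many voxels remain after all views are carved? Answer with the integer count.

full grid |V| = 125
after view 1 [x-axis, 11 of 25 cells solid] → remaining = 55
after view 2 [y-axis, 10 of 25 cells solid] → remaining = 19
after view 3 [z-axis, 16 of 25 cells solid] → remaining = 13

13 voxels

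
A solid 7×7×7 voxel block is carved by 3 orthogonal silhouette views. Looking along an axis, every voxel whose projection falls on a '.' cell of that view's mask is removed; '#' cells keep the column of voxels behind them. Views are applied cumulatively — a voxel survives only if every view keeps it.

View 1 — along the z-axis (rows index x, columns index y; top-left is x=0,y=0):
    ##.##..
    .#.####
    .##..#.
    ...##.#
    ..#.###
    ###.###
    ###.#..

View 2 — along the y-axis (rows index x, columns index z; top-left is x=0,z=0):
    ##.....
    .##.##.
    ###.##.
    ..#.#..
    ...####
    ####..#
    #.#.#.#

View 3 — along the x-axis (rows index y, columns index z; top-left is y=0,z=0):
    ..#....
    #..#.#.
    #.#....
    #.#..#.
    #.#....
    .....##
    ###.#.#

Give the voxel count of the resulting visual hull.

full grid |V| = 343
step 1: project along z, AND mask (29/49) → |grid| = 203
step 2: project along y, AND mask (26/49) → |grid| = 111
step 3: project along x, AND mask (18/49) → |grid| = 42

remaining voxels: 42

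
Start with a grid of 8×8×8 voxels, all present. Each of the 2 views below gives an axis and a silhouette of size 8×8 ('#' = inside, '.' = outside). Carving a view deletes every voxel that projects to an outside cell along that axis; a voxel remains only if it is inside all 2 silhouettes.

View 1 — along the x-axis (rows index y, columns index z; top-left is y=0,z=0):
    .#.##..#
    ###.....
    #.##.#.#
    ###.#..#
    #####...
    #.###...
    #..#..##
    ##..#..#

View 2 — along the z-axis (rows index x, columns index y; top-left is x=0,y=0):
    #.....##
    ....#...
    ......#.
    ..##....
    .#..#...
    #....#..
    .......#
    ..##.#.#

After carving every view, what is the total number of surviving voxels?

before carving: 512 voxels (8×8×8)
[1] x-view keeps 34 columns → grid now 272
[2] z-view keeps 16 columns → grid now 69

voxel count = 69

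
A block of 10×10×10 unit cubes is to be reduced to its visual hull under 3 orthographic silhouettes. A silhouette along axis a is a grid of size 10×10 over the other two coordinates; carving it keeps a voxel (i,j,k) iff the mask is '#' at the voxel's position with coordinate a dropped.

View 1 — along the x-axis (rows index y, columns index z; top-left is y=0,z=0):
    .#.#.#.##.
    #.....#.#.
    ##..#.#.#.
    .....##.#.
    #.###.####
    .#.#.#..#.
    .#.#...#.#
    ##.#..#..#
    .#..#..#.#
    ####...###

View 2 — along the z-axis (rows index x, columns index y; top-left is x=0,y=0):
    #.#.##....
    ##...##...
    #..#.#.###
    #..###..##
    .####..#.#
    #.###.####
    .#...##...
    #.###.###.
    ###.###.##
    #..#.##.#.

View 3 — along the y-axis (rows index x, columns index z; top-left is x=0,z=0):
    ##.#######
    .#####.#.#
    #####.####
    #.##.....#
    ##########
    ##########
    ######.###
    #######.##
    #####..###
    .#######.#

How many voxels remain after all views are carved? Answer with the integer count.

voxel count = 232

full grid |V| = 1000
carve view 1 (along x, YZ-mask fill 48/100): 480 voxels remain
carve view 2 (along z, XY-mask fill 57/100): 274 voxels remain
carve view 3 (along y, XZ-mask fill 83/100): 232 voxels remain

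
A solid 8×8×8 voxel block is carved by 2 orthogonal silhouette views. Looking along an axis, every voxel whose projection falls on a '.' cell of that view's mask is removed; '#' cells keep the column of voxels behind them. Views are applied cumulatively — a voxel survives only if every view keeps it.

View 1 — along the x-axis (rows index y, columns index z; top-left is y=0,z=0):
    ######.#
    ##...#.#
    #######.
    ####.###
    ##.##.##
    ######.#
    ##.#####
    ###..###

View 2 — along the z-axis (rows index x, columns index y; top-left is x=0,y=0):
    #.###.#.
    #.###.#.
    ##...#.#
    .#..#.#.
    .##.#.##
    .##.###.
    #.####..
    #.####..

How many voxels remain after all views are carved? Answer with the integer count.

remaining voxels: 238

start: 8×8×8 = 512 voxels
[1] x-view keeps 51 columns → grid now 408
[2] z-view keeps 37 columns → grid now 238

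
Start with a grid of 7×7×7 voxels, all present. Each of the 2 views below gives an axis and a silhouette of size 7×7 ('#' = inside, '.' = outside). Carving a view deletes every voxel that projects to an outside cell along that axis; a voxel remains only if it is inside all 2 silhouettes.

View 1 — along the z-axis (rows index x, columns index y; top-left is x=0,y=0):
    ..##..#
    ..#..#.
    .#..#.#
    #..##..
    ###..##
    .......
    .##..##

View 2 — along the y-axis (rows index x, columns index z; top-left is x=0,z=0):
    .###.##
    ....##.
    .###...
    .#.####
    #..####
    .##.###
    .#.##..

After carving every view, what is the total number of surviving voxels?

|visual hull| = 80

before carving: 343 voxels (7×7×7)
step 1: project along z, AND mask (20/49) → |grid| = 140
step 2: project along y, AND mask (28/49) → |grid| = 80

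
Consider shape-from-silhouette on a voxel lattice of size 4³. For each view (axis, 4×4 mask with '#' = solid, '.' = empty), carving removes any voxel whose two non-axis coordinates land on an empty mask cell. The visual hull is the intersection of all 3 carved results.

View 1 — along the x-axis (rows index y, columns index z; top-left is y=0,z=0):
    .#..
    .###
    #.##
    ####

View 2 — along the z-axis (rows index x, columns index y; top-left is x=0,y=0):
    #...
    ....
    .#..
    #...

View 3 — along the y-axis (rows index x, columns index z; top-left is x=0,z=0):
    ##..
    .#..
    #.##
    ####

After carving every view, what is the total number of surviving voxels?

start: 4×4×4 = 64 voxels
step 1: project along x, AND mask (11/16) → |grid| = 44
step 2: project along z, AND mask (3/16) → |grid| = 5
step 3: project along y, AND mask (10/16) → |grid| = 4

|visual hull| = 4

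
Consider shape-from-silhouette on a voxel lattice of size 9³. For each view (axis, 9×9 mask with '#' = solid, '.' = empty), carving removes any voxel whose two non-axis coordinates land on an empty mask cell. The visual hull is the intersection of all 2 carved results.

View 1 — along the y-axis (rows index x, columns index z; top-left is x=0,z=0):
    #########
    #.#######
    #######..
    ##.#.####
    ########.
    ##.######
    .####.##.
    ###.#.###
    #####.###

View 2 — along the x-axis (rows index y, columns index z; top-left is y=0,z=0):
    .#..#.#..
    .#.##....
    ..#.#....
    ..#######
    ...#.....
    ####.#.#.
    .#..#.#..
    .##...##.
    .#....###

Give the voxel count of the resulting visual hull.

start: 9×9×9 = 729 voxels
V1 y: intersect with XZ mask (68 set) -- 612 left
V2 x: intersect with YZ mask (33 set) -- 257 left

voxel count = 257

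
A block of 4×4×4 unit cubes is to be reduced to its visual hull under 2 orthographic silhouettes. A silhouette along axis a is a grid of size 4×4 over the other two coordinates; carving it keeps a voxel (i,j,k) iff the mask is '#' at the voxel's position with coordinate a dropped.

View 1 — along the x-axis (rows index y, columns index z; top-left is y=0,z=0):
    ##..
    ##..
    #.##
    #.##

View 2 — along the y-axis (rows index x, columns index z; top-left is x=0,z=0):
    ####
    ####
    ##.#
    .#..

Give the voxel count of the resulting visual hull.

voxel count = 30

start: 4×4×4 = 64 voxels
V1 x: intersect with YZ mask (10 set) -- 40 left
V2 y: intersect with XZ mask (12 set) -- 30 left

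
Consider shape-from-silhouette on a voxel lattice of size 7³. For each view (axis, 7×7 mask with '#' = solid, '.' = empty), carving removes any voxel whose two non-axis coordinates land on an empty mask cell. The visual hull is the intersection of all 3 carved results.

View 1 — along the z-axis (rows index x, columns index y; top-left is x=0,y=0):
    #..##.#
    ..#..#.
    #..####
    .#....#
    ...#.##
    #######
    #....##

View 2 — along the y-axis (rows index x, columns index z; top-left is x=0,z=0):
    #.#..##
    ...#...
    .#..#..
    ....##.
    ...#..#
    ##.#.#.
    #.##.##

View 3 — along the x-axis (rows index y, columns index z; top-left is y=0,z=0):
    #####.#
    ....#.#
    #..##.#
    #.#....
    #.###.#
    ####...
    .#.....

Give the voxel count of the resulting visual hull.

initial block: 7^3 = 343
[1] z-view keeps 26 columns → grid now 182
[2] y-view keeps 20 columns → grid now 81
[3] x-view keeps 24 columns → grid now 36

36 voxels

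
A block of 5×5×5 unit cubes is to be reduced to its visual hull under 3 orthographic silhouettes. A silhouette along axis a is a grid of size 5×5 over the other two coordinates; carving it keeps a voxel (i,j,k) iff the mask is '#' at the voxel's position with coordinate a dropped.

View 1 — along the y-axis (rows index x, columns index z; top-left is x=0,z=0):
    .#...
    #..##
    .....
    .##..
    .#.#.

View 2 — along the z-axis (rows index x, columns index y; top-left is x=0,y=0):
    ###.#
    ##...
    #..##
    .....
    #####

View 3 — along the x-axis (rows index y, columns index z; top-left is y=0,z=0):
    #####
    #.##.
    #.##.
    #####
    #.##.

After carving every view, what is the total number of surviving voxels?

before carving: 125 voxels (5×5×5)
carve view 1 (along y, XZ-mask fill 8/25): 40 voxels remain
carve view 2 (along z, XY-mask fill 14/25): 20 voxels remain
carve view 3 (along x, YZ-mask fill 19/25): 13 voxels remain

remaining voxels: 13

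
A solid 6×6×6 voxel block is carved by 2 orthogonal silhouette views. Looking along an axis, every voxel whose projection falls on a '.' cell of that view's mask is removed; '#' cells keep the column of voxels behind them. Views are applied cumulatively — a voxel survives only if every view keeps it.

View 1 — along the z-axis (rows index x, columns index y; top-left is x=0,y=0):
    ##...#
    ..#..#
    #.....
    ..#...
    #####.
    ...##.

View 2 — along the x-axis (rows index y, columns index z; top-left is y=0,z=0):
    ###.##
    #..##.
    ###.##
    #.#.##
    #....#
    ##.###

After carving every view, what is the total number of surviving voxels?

full grid |V| = 216
[1] z-view keeps 14 columns → grid now 84
[2] x-view keeps 24 columns → grid now 58

voxel count = 58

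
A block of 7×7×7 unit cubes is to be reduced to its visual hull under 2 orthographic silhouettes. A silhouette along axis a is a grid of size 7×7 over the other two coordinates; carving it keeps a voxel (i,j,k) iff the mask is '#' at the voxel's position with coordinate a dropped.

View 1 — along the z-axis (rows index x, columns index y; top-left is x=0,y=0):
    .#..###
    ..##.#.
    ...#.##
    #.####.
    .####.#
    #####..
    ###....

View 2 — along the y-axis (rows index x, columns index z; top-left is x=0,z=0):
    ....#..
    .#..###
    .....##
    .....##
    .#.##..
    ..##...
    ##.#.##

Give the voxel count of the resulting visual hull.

72 voxels

initial block: 7^3 = 343
  1. axis=2 (XY plane), |mask|=28  ⇒  voxels=196
  2. axis=1 (XZ plane), |mask|=19  ⇒  voxels=72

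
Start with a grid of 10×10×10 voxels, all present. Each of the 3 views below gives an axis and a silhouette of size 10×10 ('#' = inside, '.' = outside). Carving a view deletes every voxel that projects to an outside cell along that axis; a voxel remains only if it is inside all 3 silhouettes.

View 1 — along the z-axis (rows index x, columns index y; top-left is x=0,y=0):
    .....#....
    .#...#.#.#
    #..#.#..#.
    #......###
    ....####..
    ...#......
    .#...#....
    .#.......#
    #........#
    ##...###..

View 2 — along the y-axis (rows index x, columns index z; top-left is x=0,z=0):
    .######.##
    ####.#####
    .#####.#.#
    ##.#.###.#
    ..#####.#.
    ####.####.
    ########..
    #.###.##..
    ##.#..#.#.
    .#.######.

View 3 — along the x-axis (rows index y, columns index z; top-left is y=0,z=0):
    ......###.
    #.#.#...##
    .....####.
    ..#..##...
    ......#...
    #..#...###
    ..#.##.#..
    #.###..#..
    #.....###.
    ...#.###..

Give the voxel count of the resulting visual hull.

remaining voxels: 81

before carving: 1000 voxels (10×10×10)
  1. axis=2 (XY plane), |mask|=29  ⇒  voxels=290
  2. axis=1 (XZ plane), |mask|=71  ⇒  voxels=205
  3. axis=0 (YZ plane), |mask|=38  ⇒  voxels=81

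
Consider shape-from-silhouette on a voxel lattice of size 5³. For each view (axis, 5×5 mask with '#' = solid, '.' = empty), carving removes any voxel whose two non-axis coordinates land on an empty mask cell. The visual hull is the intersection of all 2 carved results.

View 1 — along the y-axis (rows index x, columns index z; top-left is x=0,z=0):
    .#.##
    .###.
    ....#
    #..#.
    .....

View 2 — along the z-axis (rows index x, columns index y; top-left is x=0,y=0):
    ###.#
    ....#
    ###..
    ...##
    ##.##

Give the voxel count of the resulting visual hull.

full grid |V| = 125
step 1: project along y, AND mask (9/25) → |grid| = 45
step 2: project along z, AND mask (14/25) → |grid| = 22

22 voxels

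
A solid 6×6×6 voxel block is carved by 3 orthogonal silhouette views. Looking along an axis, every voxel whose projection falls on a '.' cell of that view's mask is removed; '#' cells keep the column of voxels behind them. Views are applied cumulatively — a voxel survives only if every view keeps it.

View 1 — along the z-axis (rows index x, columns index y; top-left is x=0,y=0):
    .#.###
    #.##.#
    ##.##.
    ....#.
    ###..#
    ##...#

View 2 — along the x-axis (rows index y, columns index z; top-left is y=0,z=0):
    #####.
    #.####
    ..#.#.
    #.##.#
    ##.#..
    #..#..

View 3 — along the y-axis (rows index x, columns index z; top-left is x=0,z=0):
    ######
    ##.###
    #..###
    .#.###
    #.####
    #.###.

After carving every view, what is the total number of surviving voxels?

initial block: 6^3 = 216
  1. axis=2 (XY plane), |mask|=20  ⇒  voxels=120
  2. axis=0 (YZ plane), |mask|=21  ⇒  voxels=73
  3. axis=1 (XZ plane), |mask|=28  ⇒  voxels=61

remaining voxels: 61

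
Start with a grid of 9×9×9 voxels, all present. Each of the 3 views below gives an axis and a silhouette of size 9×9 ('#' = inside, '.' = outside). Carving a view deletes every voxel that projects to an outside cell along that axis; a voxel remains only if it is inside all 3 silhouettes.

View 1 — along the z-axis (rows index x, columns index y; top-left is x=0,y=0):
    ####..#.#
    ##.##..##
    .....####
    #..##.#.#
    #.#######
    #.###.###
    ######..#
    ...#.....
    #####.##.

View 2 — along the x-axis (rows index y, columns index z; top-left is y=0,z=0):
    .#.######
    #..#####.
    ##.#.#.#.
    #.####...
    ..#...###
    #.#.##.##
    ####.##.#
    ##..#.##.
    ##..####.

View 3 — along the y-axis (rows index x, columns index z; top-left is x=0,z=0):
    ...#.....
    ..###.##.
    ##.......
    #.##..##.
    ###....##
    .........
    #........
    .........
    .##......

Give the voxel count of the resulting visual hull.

start: 9×9×9 = 729 voxels
step 1: project along z, AND mask (51/81) → |grid| = 459
step 2: project along x, AND mask (51/81) → |grid| = 289
step 3: project along y, AND mask (21/81) → |grid| = 85

|visual hull| = 85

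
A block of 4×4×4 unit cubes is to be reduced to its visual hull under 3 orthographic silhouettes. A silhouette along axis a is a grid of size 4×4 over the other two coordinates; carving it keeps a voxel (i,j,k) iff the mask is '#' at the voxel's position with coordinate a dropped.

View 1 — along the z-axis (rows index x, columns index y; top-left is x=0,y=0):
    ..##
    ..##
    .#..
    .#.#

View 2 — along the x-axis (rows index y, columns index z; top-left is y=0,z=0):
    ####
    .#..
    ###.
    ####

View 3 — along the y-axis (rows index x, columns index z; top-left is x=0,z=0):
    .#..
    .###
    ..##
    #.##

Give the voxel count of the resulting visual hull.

before carving: 64 voxels (4×4×4)
carve view 1 (along z, XY-mask fill 7/16): 28 voxels remain
carve view 2 (along x, YZ-mask fill 12/16): 20 voxels remain
carve view 3 (along y, XZ-mask fill 9/16): 10 voxels remain

|visual hull| = 10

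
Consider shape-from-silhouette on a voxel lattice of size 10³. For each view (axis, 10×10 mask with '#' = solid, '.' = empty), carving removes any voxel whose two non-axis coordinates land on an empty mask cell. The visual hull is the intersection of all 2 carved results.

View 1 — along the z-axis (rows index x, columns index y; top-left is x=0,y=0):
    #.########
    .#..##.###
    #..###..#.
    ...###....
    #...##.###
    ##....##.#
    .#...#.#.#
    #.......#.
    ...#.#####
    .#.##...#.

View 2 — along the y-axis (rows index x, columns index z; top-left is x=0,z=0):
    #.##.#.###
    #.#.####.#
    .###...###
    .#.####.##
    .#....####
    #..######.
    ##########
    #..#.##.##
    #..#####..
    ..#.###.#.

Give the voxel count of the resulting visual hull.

start: 10×10×10 = 1000 voxels
carve view 1 (along z, XY-mask fill 50/100): 500 voxels remain
carve view 2 (along y, XZ-mask fill 66/100): 329 voxels remain

329 voxels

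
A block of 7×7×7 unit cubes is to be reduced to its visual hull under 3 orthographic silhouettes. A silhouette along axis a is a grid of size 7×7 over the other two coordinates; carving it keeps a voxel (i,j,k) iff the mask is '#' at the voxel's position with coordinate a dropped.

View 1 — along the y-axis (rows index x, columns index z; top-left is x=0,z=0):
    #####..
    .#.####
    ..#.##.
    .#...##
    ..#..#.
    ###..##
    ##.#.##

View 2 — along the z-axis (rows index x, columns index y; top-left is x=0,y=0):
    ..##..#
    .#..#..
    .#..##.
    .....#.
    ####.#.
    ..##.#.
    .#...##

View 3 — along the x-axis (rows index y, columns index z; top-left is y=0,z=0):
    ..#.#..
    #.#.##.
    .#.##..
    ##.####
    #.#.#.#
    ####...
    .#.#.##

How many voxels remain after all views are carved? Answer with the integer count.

remaining voxels: 42

full grid |V| = 343
[1] y-view keeps 28 columns → grid now 196
[2] z-view keeps 20 columns → grid now 77
[3] x-view keeps 27 columns → grid now 42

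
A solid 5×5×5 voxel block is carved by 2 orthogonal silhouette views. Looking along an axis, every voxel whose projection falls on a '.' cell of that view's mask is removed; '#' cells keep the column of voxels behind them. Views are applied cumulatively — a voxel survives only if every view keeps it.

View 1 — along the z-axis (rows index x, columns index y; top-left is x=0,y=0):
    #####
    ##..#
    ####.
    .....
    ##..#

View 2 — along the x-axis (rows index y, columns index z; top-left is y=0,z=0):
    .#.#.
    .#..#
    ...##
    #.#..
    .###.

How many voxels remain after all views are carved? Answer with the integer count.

remaining voxels: 33

start: 5×5×5 = 125 voxels
carve view 1 (along z, XY-mask fill 15/25): 75 voxels remain
carve view 2 (along x, YZ-mask fill 11/25): 33 voxels remain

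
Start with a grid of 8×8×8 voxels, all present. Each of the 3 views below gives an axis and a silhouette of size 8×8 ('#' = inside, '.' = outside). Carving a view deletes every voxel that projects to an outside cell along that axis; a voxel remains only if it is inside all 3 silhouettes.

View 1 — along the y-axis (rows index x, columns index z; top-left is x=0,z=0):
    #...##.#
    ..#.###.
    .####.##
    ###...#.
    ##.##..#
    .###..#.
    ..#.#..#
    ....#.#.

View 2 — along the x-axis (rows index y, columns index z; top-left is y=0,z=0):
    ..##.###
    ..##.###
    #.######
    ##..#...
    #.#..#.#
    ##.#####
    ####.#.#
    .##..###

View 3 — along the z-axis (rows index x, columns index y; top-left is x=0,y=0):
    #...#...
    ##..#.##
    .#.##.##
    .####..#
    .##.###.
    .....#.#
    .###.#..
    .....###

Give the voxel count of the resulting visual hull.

before carving: 512 voxels (8×8×8)
  1. axis=1 (XZ plane), |mask|=32  ⇒  voxels=256
  2. axis=0 (YZ plane), |mask|=42  ⇒  voxels=161
  3. axis=2 (XY plane), |mask|=31  ⇒  voxels=80

|visual hull| = 80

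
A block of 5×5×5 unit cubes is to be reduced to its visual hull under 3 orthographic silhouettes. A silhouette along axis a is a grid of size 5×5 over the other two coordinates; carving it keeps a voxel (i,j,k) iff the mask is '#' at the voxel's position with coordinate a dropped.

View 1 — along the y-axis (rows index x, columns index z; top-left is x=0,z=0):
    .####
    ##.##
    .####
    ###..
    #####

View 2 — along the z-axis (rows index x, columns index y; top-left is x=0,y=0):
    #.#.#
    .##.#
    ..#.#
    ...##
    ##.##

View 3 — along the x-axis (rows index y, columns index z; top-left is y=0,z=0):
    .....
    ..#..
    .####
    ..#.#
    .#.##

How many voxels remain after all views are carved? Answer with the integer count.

|visual hull| = 28

start: 5×5×5 = 125 voxels
after view 1 [y-axis, 20 of 25 cells solid] → remaining = 100
after view 2 [z-axis, 14 of 25 cells solid] → remaining = 58
after view 3 [x-axis, 10 of 25 cells solid] → remaining = 28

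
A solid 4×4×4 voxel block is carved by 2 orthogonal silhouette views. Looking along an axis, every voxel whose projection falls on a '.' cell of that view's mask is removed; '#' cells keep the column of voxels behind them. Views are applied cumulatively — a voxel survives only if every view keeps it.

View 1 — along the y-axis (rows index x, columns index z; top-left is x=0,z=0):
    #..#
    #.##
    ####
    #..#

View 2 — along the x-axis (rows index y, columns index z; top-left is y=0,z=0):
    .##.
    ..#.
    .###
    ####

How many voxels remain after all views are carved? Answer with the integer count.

full grid |V| = 64
V1 y: intersect with XZ mask (11 set) -- 44 left
V2 x: intersect with YZ mask (10 set) -- 23 left

|visual hull| = 23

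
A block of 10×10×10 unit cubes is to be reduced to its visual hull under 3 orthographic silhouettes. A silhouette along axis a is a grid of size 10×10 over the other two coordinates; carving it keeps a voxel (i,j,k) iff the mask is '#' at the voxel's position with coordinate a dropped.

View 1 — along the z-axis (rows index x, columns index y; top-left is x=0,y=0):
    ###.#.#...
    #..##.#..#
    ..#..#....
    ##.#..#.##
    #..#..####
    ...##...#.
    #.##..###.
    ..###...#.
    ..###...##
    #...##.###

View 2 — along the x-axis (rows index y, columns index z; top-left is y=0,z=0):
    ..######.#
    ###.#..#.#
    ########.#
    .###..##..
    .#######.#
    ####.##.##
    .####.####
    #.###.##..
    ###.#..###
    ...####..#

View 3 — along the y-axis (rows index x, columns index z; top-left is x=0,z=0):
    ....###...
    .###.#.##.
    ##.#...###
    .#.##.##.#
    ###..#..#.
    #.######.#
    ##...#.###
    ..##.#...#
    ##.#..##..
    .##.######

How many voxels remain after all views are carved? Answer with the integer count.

full grid |V| = 1000
carve view 1 (along z, XY-mask fill 48/100): 480 voxels remain
carve view 2 (along x, YZ-mask fill 69/100): 330 voxels remain
carve view 3 (along y, XZ-mask fill 57/100): 183 voxels remain

|visual hull| = 183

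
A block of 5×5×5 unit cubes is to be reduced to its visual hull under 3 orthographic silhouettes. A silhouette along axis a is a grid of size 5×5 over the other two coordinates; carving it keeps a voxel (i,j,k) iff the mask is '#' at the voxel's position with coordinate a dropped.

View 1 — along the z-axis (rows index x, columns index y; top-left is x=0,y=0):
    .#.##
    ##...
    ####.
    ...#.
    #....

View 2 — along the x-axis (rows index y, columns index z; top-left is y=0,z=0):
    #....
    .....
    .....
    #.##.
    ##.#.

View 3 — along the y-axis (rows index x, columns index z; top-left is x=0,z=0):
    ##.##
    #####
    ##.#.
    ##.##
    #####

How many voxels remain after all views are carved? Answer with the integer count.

full grid |V| = 125
[1] z-view keeps 11 columns → grid now 55
[2] x-view keeps 7 columns → grid now 15
[3] y-view keeps 21 columns → grid now 12

voxel count = 12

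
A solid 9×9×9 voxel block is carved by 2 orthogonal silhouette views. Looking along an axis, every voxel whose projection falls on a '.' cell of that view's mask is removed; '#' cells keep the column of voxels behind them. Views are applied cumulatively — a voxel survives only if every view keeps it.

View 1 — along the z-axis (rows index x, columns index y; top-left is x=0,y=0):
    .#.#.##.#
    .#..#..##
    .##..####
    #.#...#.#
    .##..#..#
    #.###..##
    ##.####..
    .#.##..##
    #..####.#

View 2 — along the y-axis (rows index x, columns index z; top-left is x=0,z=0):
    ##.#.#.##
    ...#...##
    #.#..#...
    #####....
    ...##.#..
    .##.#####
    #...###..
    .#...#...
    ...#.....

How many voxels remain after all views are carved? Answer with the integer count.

initial block: 9^3 = 729
carve view 1 (along z, XY-mask fill 46/81): 414 voxels remain
carve view 2 (along y, XZ-mask fill 34/81): 174 voxels remain

174 voxels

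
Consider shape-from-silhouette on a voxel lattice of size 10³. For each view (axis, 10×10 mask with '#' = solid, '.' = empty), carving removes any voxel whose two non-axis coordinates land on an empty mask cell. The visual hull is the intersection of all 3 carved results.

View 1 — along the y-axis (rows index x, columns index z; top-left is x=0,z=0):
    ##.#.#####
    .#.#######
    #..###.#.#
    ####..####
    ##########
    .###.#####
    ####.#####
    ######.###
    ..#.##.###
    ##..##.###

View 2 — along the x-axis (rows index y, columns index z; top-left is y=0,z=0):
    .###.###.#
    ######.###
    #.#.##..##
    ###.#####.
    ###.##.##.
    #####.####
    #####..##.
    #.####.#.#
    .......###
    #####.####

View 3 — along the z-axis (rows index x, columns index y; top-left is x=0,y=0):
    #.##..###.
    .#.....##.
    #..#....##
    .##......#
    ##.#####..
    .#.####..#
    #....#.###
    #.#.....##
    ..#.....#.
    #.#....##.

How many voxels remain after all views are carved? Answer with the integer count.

start: 10×10×10 = 1000 voxels
  1. axis=1 (XZ plane), |mask|=79  ⇒  voxels=790
  2. axis=0 (YZ plane), |mask|=72  ⇒  voxels=572
  3. axis=2 (XY plane), |mask|=44  ⇒  voxels=249

|visual hull| = 249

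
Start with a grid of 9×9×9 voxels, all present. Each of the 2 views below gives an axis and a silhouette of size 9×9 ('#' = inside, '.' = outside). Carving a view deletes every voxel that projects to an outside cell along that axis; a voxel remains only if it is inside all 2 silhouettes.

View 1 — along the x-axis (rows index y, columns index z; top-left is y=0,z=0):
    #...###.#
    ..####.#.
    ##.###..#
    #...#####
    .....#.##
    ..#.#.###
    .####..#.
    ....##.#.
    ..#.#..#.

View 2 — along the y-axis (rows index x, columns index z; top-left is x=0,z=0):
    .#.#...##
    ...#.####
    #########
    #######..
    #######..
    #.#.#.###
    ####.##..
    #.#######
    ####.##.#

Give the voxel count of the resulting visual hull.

voxel count = 256

full grid |V| = 729
after view 1 [x-axis, 41 of 81 cells solid] → remaining = 369
after view 2 [y-axis, 59 of 81 cells solid] → remaining = 256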